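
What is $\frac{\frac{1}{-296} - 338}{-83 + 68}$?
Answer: $\frac{100049}{4440} \approx 22.534$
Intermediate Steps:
$\frac{\frac{1}{-296} - 338}{-83 + 68} = \frac{- \frac{1}{296} - 338}{-15} = \left(- \frac{100049}{296}\right) \left(- \frac{1}{15}\right) = \frac{100049}{4440}$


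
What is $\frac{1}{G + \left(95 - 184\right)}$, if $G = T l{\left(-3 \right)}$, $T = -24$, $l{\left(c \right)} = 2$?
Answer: $- \frac{1}{137} \approx -0.0072993$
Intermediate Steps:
$G = -48$ ($G = \left(-24\right) 2 = -48$)
$\frac{1}{G + \left(95 - 184\right)} = \frac{1}{-48 + \left(95 - 184\right)} = \frac{1}{-48 - 89} = \frac{1}{-137} = - \frac{1}{137}$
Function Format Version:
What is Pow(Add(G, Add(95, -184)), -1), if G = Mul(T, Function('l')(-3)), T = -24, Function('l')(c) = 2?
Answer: Rational(-1, 137) ≈ -0.0072993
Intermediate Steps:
G = -48 (G = Mul(-24, 2) = -48)
Pow(Add(G, Add(95, -184)), -1) = Pow(Add(-48, Add(95, -184)), -1) = Pow(Add(-48, -89), -1) = Pow(-137, -1) = Rational(-1, 137)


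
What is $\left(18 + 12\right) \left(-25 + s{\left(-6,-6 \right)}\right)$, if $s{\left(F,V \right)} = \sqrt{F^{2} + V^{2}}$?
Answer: $-750 + 180 \sqrt{2} \approx -495.44$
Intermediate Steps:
$\left(18 + 12\right) \left(-25 + s{\left(-6,-6 \right)}\right) = \left(18 + 12\right) \left(-25 + \sqrt{\left(-6\right)^{2} + \left(-6\right)^{2}}\right) = 30 \left(-25 + \sqrt{36 + 36}\right) = 30 \left(-25 + \sqrt{72}\right) = 30 \left(-25 + 6 \sqrt{2}\right) = -750 + 180 \sqrt{2}$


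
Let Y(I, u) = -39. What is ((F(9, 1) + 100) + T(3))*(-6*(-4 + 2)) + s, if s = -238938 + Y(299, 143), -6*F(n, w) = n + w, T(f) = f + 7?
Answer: -237677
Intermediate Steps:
T(f) = 7 + f
F(n, w) = -n/6 - w/6 (F(n, w) = -(n + w)/6 = -n/6 - w/6)
s = -238977 (s = -238938 - 39 = -238977)
((F(9, 1) + 100) + T(3))*(-6*(-4 + 2)) + s = (((-⅙*9 - ⅙*1) + 100) + (7 + 3))*(-6*(-4 + 2)) - 238977 = (((-3/2 - ⅙) + 100) + 10)*(-6*(-2)) - 238977 = ((-5/3 + 100) + 10)*12 - 238977 = (295/3 + 10)*12 - 238977 = (325/3)*12 - 238977 = 1300 - 238977 = -237677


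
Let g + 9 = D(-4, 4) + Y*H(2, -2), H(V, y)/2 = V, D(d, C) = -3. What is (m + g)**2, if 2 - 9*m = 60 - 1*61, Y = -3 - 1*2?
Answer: 9025/9 ≈ 1002.8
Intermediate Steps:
Y = -5 (Y = -3 - 2 = -5)
H(V, y) = 2*V
g = -32 (g = -9 + (-3 - 10*2) = -9 + (-3 - 5*4) = -9 + (-3 - 20) = -9 - 23 = -32)
m = 1/3 (m = 2/9 - (60 - 1*61)/9 = 2/9 - (60 - 61)/9 = 2/9 - 1/9*(-1) = 2/9 + 1/9 = 1/3 ≈ 0.33333)
(m + g)**2 = (1/3 - 32)**2 = (-95/3)**2 = 9025/9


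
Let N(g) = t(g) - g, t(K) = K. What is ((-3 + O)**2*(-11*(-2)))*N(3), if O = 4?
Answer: 0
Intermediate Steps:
N(g) = 0 (N(g) = g - g = 0)
((-3 + O)**2*(-11*(-2)))*N(3) = ((-3 + 4)**2*(-11*(-2)))*0 = (1**2*22)*0 = (1*22)*0 = 22*0 = 0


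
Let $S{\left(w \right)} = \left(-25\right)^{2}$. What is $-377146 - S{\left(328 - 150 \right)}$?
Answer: $-377771$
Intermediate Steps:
$S{\left(w \right)} = 625$
$-377146 - S{\left(328 - 150 \right)} = -377146 - 625 = -377771$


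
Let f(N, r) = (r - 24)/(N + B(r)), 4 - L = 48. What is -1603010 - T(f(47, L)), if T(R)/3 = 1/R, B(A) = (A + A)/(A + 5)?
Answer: -83356407/52 ≈ -1.6030e+6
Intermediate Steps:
B(A) = 2*A/(5 + A) (B(A) = (2*A)/(5 + A) = 2*A/(5 + A))
L = -44 (L = 4 - 1*48 = 4 - 48 = -44)
f(N, r) = (-24 + r)/(N + 2*r/(5 + r)) (f(N, r) = (r - 24)/(N + 2*r/(5 + r)) = (-24 + r)/(N + 2*r/(5 + r)))
T(R) = 3/R
-1603010 - T(f(47, L)) = -1603010 - 3/((-24 - 44)*(5 - 44)/(2*(-44) + 47*(5 - 44))) = -1603010 - 3/(-68*(-39)/(-88 + 47*(-39))) = -1603010 - 3/(-68*(-39)/(-88 - 1833)) = -1603010 - 3/(-68*(-39)/(-1921)) = -1603010 - 3/((-1/1921*(-68)*(-39))) = -1603010 - 3/(-156/113) = -1603010 - 3*(-113)/156 = -1603010 - 1*(-113/52) = -1603010 + 113/52 = -83356407/52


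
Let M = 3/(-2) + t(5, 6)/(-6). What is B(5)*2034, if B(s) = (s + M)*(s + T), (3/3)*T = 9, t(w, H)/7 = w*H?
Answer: -896994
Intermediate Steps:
t(w, H) = 7*H*w (t(w, H) = 7*(w*H) = 7*(H*w) = 7*H*w)
T = 9
M = -73/2 (M = 3/(-2) + (7*6*5)/(-6) = 3*(-½) + 210*(-⅙) = -3/2 - 35 = -73/2 ≈ -36.500)
B(s) = (9 + s)*(-73/2 + s) (B(s) = (s - 73/2)*(s + 9) = (-73/2 + s)*(9 + s) = (9 + s)*(-73/2 + s))
B(5)*2034 = (-657/2 + 5² - 55/2*5)*2034 = (-657/2 + 25 - 275/2)*2034 = -441*2034 = -896994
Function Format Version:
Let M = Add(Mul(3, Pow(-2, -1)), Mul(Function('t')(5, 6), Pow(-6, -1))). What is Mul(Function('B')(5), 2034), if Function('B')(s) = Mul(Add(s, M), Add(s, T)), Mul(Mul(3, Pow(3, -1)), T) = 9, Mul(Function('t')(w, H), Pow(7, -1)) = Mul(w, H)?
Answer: -896994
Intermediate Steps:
Function('t')(w, H) = Mul(7, H, w) (Function('t')(w, H) = Mul(7, Mul(w, H)) = Mul(7, Mul(H, w)) = Mul(7, H, w))
T = 9
M = Rational(-73, 2) (M = Add(Mul(3, Pow(-2, -1)), Mul(Mul(7, 6, 5), Pow(-6, -1))) = Add(Mul(3, Rational(-1, 2)), Mul(210, Rational(-1, 6))) = Add(Rational(-3, 2), -35) = Rational(-73, 2) ≈ -36.500)
Function('B')(s) = Mul(Add(9, s), Add(Rational(-73, 2), s)) (Function('B')(s) = Mul(Add(s, Rational(-73, 2)), Add(s, 9)) = Mul(Add(Rational(-73, 2), s), Add(9, s)) = Mul(Add(9, s), Add(Rational(-73, 2), s)))
Mul(Function('B')(5), 2034) = Mul(Add(Rational(-657, 2), Pow(5, 2), Mul(Rational(-55, 2), 5)), 2034) = Mul(Add(Rational(-657, 2), 25, Rational(-275, 2)), 2034) = Mul(-441, 2034) = -896994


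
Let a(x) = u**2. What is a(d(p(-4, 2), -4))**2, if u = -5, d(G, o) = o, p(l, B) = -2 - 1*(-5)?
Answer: 625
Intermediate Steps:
p(l, B) = 3 (p(l, B) = -2 + 5 = 3)
a(x) = 25 (a(x) = (-5)**2 = 25)
a(d(p(-4, 2), -4))**2 = 25**2 = 625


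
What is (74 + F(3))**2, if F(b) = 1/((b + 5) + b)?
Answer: 664225/121 ≈ 5489.5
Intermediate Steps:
F(b) = 1/(5 + 2*b) (F(b) = 1/((5 + b) + b) = 1/(5 + 2*b))
(74 + F(3))**2 = (74 + 1/(5 + 2*3))**2 = (74 + 1/(5 + 6))**2 = (74 + 1/11)**2 = (815/11)**2 = 664225/121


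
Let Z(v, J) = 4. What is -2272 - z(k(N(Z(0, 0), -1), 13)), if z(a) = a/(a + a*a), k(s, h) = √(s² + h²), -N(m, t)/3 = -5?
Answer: -892895/393 - √394/393 ≈ -2272.0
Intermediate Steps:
N(m, t) = 15 (N(m, t) = -3*(-5) = 15)
k(s, h) = √(h² + s²)
z(a) = a/(a + a²)
-2272 - z(k(N(Z(0, 0), -1), 13)) = -2272 - 1/(1 + √(13² + 15²)) = -2272 - 1/(1 + √(169 + 225)) = -2272 - 1/(1 + √394)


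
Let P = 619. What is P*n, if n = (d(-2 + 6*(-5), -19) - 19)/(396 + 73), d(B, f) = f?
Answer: -23522/469 ≈ -50.154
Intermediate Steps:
n = -38/469 (n = (-19 - 19)/(396 + 73) = -38/469 ≈ -0.081023)
P*n = 619*(-38/469) = -23522/469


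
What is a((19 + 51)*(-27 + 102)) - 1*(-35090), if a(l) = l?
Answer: 40340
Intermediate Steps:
a((19 + 51)*(-27 + 102)) - 1*(-35090) = (19 + 51)*(-27 + 102) - 1*(-35090) = 70*75 + 35090 = 5250 + 35090 = 40340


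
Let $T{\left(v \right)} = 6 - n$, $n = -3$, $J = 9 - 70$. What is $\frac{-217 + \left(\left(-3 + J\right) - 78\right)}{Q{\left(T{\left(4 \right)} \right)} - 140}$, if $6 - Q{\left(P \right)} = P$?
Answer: $\frac{359}{143} \approx 2.5105$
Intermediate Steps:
$J = -61$
$T{\left(v \right)} = 9$ ($T{\left(v \right)} = 6 - -3 = 6 + 3 = 9$)
$Q{\left(P \right)} = 6 - P$
$\frac{-217 + \left(\left(-3 + J\right) - 78\right)}{Q{\left(T{\left(4 \right)} \right)} - 140} = \frac{-217 - 142}{\left(6 - 9\right) - 140} = \frac{-217 - 142}{-3 - 140} = - \frac{359}{-143} = \left(-359\right) \left(- \frac{1}{143}\right) = \frac{359}{143}$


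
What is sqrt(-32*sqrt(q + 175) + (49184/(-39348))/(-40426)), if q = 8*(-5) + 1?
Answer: 2*sqrt(40376513 - 83573457989904*sqrt(34))/2285463 ≈ 19.318*I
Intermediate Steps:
q = -39 (q = -40 + 1 = -39)
sqrt(-32*sqrt(q + 175) + (49184/(-39348))/(-40426)) = sqrt(-32*sqrt(-39 + 175) + (49184/(-39348))/(-40426)) = sqrt(-64*sqrt(34) + (49184*(-1/39348))*(-1/40426)) = sqrt(-64*sqrt(34) - 12296/9837*(-1/40426)) = sqrt(-64*sqrt(34) + 212/6856389) = sqrt(212/6856389 - 64*sqrt(34))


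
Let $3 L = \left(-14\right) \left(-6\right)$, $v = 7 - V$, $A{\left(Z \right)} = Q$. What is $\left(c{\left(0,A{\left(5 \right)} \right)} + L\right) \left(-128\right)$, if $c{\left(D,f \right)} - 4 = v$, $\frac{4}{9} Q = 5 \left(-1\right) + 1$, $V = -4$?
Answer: $-5504$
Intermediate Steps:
$Q = -9$ ($Q = \frac{9 \left(5 \left(-1\right) + 1\right)}{4} = \frac{9 \left(-5 + 1\right)}{4} = \frac{9}{4} \left(-4\right) = -9$)
$A{\left(Z \right)} = -9$
$v = 11$ ($v = 7 - -4 = 7 + 4 = 11$)
$c{\left(D,f \right)} = 15$ ($c{\left(D,f \right)} = 4 + 11 = 15$)
$L = 28$ ($L = \frac{\left(-14\right) \left(-6\right)}{3} = \frac{1}{3} \cdot 84 = 28$)
$\left(c{\left(0,A{\left(5 \right)} \right)} + L\right) \left(-128\right) = \left(15 + 28\right) \left(-128\right) = 43 \left(-128\right) = -5504$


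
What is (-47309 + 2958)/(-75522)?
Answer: 44351/75522 ≈ 0.58726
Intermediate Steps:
(-47309 + 2958)/(-75522) = -44351*(-1/75522) = 44351/75522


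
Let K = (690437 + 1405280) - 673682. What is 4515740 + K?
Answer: 5937775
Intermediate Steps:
K = 1422035 (K = 2095717 - 673682 = 1422035)
4515740 + K = 4515740 + 1422035 = 5937775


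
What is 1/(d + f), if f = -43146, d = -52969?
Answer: -1/96115 ≈ -1.0404e-5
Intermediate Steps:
1/(d + f) = 1/(-52969 - 43146) = 1/(-96115) = -1/96115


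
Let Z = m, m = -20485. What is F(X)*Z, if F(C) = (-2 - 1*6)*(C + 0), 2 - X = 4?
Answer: -327760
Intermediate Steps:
X = -2 (X = 2 - 1*4 = 2 - 4 = -2)
Z = -20485
F(C) = -8*C (F(C) = (-2 - 6)*C = -8*C)
F(X)*Z = -8*(-2)*(-20485) = 16*(-20485) = -327760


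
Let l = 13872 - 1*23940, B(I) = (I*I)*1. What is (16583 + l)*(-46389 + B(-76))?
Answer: -264593695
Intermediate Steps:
B(I) = I² (B(I) = I²*1 = I²)
l = -10068 (l = 13872 - 23940 = -10068)
(16583 + l)*(-46389 + B(-76)) = (16583 - 10068)*(-46389 + (-76)²) = 6515*(-46389 + 5776) = 6515*(-40613) = -264593695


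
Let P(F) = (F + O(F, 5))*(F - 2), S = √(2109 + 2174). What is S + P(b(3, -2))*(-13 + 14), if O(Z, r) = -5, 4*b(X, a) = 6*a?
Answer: 40 + √4283 ≈ 105.44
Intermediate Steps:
b(X, a) = 3*a/2 (b(X, a) = (6*a)/4 = 3*a/2)
S = √4283 ≈ 65.445
P(F) = (-5 + F)*(-2 + F) (P(F) = (F - 5)*(F - 2) = (-5 + F)*(-2 + F))
S + P(b(3, -2))*(-13 + 14) = √4283 + (10 + ((3/2)*(-2))² - 21*(-2)/2)*(-13 + 14) = √4283 + (10 + (-3)² - 7*(-3))*1 = √4283 + (10 + 9 + 21)*1 = √4283 + 40*1 = √4283 + 40 = 40 + √4283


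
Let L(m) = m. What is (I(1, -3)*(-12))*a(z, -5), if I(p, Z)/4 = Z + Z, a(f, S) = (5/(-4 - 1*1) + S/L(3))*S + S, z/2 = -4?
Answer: 2400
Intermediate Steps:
z = -8 (z = 2*(-4) = -8)
a(f, S) = S + S*(-1 + S/3) (a(f, S) = (5/(-4 - 1*1) + S/3)*S + S = (5/(-4 - 1) + S*(⅓))*S + S = (5/(-5) + S/3)*S + S = (5*(-⅕) + S/3)*S + S = (-1 + S/3)*S + S = S*(-1 + S/3) + S = S + S*(-1 + S/3))
I(p, Z) = 8*Z (I(p, Z) = 4*(Z + Z) = 4*(2*Z) = 8*Z)
(I(1, -3)*(-12))*a(z, -5) = ((8*(-3))*(-12))*((⅓)*(-5)²) = (-24*(-12))*((⅓)*25) = 288*(25/3) = 2400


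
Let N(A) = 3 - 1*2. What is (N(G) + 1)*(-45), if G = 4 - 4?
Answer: -90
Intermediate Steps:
G = 0
N(A) = 1 (N(A) = 3 - 2 = 1)
(N(G) + 1)*(-45) = (1 + 1)*(-45) = 2*(-45) = -90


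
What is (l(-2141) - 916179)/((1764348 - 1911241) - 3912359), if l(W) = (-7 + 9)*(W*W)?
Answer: -8251583/4059252 ≈ -2.0328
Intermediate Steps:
l(W) = 2*W²
(l(-2141) - 916179)/((1764348 - 1911241) - 3912359) = (2*(-2141)² - 916179)/((1764348 - 1911241) - 3912359) = (2*4583881 - 916179)/(-146893 - 3912359) = (9167762 - 916179)/(-4059252) = 8251583*(-1/4059252) = -8251583/4059252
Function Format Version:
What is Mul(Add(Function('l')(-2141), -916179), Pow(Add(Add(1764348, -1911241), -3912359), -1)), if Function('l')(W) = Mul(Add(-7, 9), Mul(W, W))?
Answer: Rational(-8251583, 4059252) ≈ -2.0328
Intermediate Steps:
Function('l')(W) = Mul(2, Pow(W, 2))
Mul(Add(Function('l')(-2141), -916179), Pow(Add(Add(1764348, -1911241), -3912359), -1)) = Mul(Add(Mul(2, Pow(-2141, 2)), -916179), Pow(Add(Add(1764348, -1911241), -3912359), -1)) = Mul(Add(Mul(2, 4583881), -916179), Pow(Add(-146893, -3912359), -1)) = Mul(Add(9167762, -916179), Pow(-4059252, -1)) = Mul(8251583, Rational(-1, 4059252)) = Rational(-8251583, 4059252)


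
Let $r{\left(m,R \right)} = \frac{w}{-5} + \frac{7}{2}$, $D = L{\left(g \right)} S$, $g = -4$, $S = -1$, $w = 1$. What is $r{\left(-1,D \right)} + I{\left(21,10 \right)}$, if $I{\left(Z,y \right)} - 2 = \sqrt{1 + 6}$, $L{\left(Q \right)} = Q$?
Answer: $\frac{53}{10} + \sqrt{7} \approx 7.9458$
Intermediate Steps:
$I{\left(Z,y \right)} = 2 + \sqrt{7}$ ($I{\left(Z,y \right)} = 2 + \sqrt{1 + 6} = 2 + \sqrt{7}$)
$D = 4$ ($D = \left(-4\right) \left(-1\right) = 4$)
$r{\left(m,R \right)} = \frac{33}{10}$ ($r{\left(m,R \right)} = 1 \frac{1}{-5} + \frac{7}{2} = 1 \left(- \frac{1}{5}\right) + 7 \cdot \frac{1}{2} = - \frac{1}{5} + \frac{7}{2} = \frac{33}{10}$)
$r{\left(-1,D \right)} + I{\left(21,10 \right)} = \frac{33}{10} + \left(2 + \sqrt{7}\right) = \frac{53}{10} + \sqrt{7}$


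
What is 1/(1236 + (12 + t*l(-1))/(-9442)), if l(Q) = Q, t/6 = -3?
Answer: 4721/5835141 ≈ 0.00080906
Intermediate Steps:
t = -18 (t = 6*(-3) = -18)
1/(1236 + (12 + t*l(-1))/(-9442)) = 1/(1236 + (12 - 18*(-1))/(-9442)) = 1/(1236 + (12 + 18)*(-1/9442)) = 1/(1236 + 30*(-1/9442)) = 1/(1236 - 15/4721) = 1/(5835141/4721) = 4721/5835141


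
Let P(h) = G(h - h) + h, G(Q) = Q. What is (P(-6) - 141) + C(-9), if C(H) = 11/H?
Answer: -1334/9 ≈ -148.22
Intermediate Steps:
P(h) = h (P(h) = (h - h) + h = 0 + h = h)
(P(-6) - 141) + C(-9) = (-6 - 141) + 11/(-9) = -147 + 11*(-⅑) = -147 - 11/9 = -1334/9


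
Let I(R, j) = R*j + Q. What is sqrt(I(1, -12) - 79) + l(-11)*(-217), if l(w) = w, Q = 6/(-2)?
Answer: 2387 + I*sqrt(94) ≈ 2387.0 + 9.6954*I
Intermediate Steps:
Q = -3 (Q = 6*(-1/2) = -3)
I(R, j) = -3 + R*j (I(R, j) = R*j - 3 = -3 + R*j)
sqrt(I(1, -12) - 79) + l(-11)*(-217) = sqrt((-3 + 1*(-12)) - 79) - 11*(-217) = sqrt((-3 - 12) - 79) + 2387 = sqrt(-15 - 79) + 2387 = sqrt(-94) + 2387 = I*sqrt(94) + 2387 = 2387 + I*sqrt(94)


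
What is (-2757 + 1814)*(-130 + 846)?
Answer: -675188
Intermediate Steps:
(-2757 + 1814)*(-130 + 846) = -943*716 = -675188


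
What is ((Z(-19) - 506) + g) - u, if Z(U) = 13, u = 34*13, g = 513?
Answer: -422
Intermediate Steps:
u = 442
((Z(-19) - 506) + g) - u = ((13 - 506) + 513) - 1*442 = (-493 + 513) - 442 = 20 - 442 = -422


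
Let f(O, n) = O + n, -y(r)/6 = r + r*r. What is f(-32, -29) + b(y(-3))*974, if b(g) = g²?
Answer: 1262243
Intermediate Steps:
y(r) = -6*r - 6*r² (y(r) = -6*(r + r*r) = -6*(r + r²) = -6*r - 6*r²)
f(-32, -29) + b(y(-3))*974 = (-32 - 29) + (-6*(-3)*(1 - 3))²*974 = -61 + (-6*(-3)*(-2))²*974 = -61 + (-36)²*974 = -61 + 1296*974 = -61 + 1262304 = 1262243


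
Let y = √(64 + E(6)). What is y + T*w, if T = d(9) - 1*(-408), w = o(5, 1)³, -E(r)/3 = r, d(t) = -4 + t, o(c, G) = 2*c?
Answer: 413000 + √46 ≈ 4.1301e+5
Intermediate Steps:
E(r) = -3*r
y = √46 (y = √(64 - 3*6) = √(64 - 18) = √46 ≈ 6.7823)
w = 1000 (w = (2*5)³ = 10³ = 1000)
T = 413 (T = (-4 + 9) - 1*(-408) = 5 + 408 = 413)
y + T*w = √46 + 413*1000 = √46 + 413000 = 413000 + √46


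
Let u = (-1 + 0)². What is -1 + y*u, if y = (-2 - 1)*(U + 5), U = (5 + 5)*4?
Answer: -136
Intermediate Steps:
U = 40 (U = 10*4 = 40)
u = 1 (u = (-1)² = 1)
y = -135 (y = (-2 - 1)*(40 + 5) = -3*45 = -135)
-1 + y*u = -1 - 135*1 = -1 - 135 = -136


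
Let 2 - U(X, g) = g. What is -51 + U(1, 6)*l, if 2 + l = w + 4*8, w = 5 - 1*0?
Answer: -191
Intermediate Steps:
w = 5 (w = 5 + 0 = 5)
U(X, g) = 2 - g
l = 35 (l = -2 + (5 + 4*8) = -2 + (5 + 32) = -2 + 37 = 35)
-51 + U(1, 6)*l = -51 + (2 - 1*6)*35 = -51 + (2 - 6)*35 = -51 - 4*35 = -51 - 140 = -191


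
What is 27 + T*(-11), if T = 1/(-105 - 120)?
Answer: 6086/225 ≈ 27.049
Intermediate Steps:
T = -1/225 (T = 1/(-225) = -1/225 ≈ -0.0044444)
27 + T*(-11) = 27 - 1/225*(-11) = 27 + 11/225 = 6086/225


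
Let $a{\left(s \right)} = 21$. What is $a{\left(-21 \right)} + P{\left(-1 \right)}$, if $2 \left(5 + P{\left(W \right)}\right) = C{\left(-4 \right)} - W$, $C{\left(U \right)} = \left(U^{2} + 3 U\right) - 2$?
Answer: $\frac{35}{2} \approx 17.5$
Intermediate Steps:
$C{\left(U \right)} = -2 + U^{2} + 3 U$
$P{\left(W \right)} = -4 - \frac{W}{2}$ ($P{\left(W \right)} = -5 + \frac{\left(-2 + \left(-4\right)^{2} + 3 \left(-4\right)\right) - W}{2} = -5 + \frac{\left(-2 + 16 - 12\right) - W}{2} = -5 + \frac{2 - W}{2} = -5 - \left(-1 + \frac{W}{2}\right) = -4 - \frac{W}{2}$)
$a{\left(-21 \right)} + P{\left(-1 \right)} = 21 - \frac{7}{2} = \frac{35}{2}$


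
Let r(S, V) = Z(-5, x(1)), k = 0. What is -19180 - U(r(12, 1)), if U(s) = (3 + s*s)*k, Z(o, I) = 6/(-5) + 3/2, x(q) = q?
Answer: -19180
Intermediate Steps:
Z(o, I) = 3/10 (Z(o, I) = 6*(-⅕) + 3*(½) = -6/5 + 3/2 = 3/10)
r(S, V) = 3/10
U(s) = 0 (U(s) = (3 + s*s)*0 = (3 + s²)*0 = 0)
-19180 - U(r(12, 1)) = -19180 - 1*0 = -19180 + 0 = -19180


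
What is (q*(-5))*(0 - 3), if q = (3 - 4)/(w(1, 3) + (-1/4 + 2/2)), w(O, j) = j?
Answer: -4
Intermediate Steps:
q = -4/15 (q = (3 - 4)/(3 + (-1/4 + 2/2)) = -1/(3 + (-1*1/4 + 2*(1/2))) = -1/(3 + (-1/4 + 1)) = -1/(3 + 3/4) = -1/15/4 = -1*4/15 = -4/15 ≈ -0.26667)
(q*(-5))*(0 - 3) = (-4/15*(-5))*(0 - 3) = (4/3)*(-3) = -4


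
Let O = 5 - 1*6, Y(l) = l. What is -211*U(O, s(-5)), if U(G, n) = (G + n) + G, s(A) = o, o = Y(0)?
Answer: 422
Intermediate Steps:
o = 0
s(A) = 0
O = -1 (O = 5 - 6 = -1)
U(G, n) = n + 2*G
-211*U(O, s(-5)) = -211*(0 + 2*(-1)) = -211*(0 - 2) = -211*(-2) = 422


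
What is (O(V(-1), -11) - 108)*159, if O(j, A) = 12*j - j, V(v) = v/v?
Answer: -15423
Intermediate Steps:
V(v) = 1
O(j, A) = 11*j
(O(V(-1), -11) - 108)*159 = (11*1 - 108)*159 = (11 - 108)*159 = -97*159 = -15423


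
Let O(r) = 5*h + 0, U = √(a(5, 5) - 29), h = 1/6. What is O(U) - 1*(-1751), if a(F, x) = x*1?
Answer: 10511/6 ≈ 1751.8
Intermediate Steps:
h = ⅙ ≈ 0.16667
a(F, x) = x
U = 2*I*√6 (U = √(5 - 29) = √(-24) = 2*I*√6 ≈ 4.899*I)
O(r) = ⅚ (O(r) = 5*(⅙) + 0 = ⅚ + 0 = ⅚)
O(U) - 1*(-1751) = ⅚ - 1*(-1751) = ⅚ + 1751 = 10511/6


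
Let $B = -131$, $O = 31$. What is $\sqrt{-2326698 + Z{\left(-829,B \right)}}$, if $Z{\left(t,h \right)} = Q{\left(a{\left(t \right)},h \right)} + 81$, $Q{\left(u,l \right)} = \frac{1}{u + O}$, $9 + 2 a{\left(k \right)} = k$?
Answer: $\frac{11 i \sqrt{723674029}}{194} \approx 1525.3 i$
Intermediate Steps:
$a{\left(k \right)} = - \frac{9}{2} + \frac{k}{2}$
$Q{\left(u,l \right)} = \frac{1}{31 + u}$ ($Q{\left(u,l \right)} = \frac{1}{u + 31} = \frac{1}{31 + u}$)
$Z{\left(t,h \right)} = 81 + \frac{1}{\frac{53}{2} + \frac{t}{2}}$ ($Z{\left(t,h \right)} = \frac{1}{31 + \left(- \frac{9}{2} + \frac{t}{2}\right)} + 81 = \frac{1}{\frac{53}{2} + \frac{t}{2}} + 81 = 81 + \frac{1}{\frac{53}{2} + \frac{t}{2}}$)
$\sqrt{-2326698 + Z{\left(-829,B \right)}} = \sqrt{-2326698 + \frac{4295 + 81 \left(-829\right)}{53 - 829}} = \sqrt{-2326698 + \frac{4295 - 67149}{-776}} = \sqrt{-2326698 - - \frac{31427}{388}} = \sqrt{-2326698 + \frac{31427}{388}} = \sqrt{- \frac{902727397}{388}} = \frac{11 i \sqrt{723674029}}{194}$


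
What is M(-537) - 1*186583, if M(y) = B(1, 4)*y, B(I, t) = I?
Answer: -187120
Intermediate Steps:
M(y) = y (M(y) = 1*y = y)
M(-537) - 1*186583 = -537 - 1*186583 = -537 - 186583 = -187120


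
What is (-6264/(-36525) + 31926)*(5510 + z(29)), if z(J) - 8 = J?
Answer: 2156125212486/12175 ≈ 1.7709e+8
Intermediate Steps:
z(J) = 8 + J
(-6264/(-36525) + 31926)*(5510 + z(29)) = (-6264/(-36525) + 31926)*(5510 + (8 + 29)) = (-6264*(-1/36525) + 31926)*(5510 + 37) = (2088/12175 + 31926)*5547 = (388701138/12175)*5547 = 2156125212486/12175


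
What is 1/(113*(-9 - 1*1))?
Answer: -1/1130 ≈ -0.00088496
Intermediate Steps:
1/(113*(-9 - 1*1)) = 1/(113*(-9 - 1)) = 1/(113*(-10)) = 1/(-1130) = -1/1130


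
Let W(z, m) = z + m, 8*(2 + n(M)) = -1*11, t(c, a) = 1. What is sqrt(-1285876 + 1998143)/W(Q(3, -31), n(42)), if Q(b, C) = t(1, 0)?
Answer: -8*sqrt(712267)/19 ≈ -355.35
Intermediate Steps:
n(M) = -27/8 (n(M) = -2 + (-1*11)/8 = -2 + (1/8)*(-11) = -2 - 11/8 = -27/8)
Q(b, C) = 1
W(z, m) = m + z
sqrt(-1285876 + 1998143)/W(Q(3, -31), n(42)) = sqrt(-1285876 + 1998143)/(-27/8 + 1) = sqrt(712267)/(-19/8) = sqrt(712267)*(-8/19) = -8*sqrt(712267)/19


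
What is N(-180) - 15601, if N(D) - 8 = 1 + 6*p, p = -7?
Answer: -15634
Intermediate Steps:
N(D) = -33 (N(D) = 8 + (1 + 6*(-7)) = 8 + (1 - 42) = 8 - 41 = -33)
N(-180) - 15601 = -33 - 15601 = -15634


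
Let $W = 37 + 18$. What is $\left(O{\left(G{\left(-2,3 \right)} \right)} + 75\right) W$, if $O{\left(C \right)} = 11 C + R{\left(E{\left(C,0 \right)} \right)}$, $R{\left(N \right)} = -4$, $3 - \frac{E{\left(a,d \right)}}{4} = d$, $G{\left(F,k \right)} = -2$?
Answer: $2695$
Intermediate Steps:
$E{\left(a,d \right)} = 12 - 4 d$
$O{\left(C \right)} = -4 + 11 C$ ($O{\left(C \right)} = 11 C - 4 = -4 + 11 C$)
$W = 55$
$\left(O{\left(G{\left(-2,3 \right)} \right)} + 75\right) W = \left(\left(-4 + 11 \left(-2\right)\right) + 75\right) 55 = \left(\left(-4 - 22\right) + 75\right) 55 = \left(-26 + 75\right) 55 = 49 \cdot 55 = 2695$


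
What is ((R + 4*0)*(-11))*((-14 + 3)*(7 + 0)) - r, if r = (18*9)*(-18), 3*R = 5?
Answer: 12983/3 ≈ 4327.7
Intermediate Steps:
R = 5/3 (R = (1/3)*5 = 5/3 ≈ 1.6667)
r = -2916 (r = 162*(-18) = -2916)
((R + 4*0)*(-11))*((-14 + 3)*(7 + 0)) - r = ((5/3 + 4*0)*(-11))*((-14 + 3)*(7 + 0)) - 1*(-2916) = ((5/3 + 0)*(-11))*(-11*7) + 2916 = ((5/3)*(-11))*(-77) + 2916 = -55/3*(-77) + 2916 = 4235/3 + 2916 = 12983/3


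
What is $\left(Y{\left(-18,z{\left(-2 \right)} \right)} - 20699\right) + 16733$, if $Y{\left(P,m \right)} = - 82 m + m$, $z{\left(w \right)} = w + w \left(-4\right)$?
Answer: $-4452$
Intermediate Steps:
$z{\left(w \right)} = - 3 w$ ($z{\left(w \right)} = w - 4 w = - 3 w$)
$Y{\left(P,m \right)} = - 81 m$
$\left(Y{\left(-18,z{\left(-2 \right)} \right)} - 20699\right) + 16733 = \left(- 81 \left(\left(-3\right) \left(-2\right)\right) - 20699\right) + 16733 = \left(\left(-81\right) 6 - 20699\right) + 16733 = \left(-486 - 20699\right) + 16733 = -21185 + 16733 = -4452$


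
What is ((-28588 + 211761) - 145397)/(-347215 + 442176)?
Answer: 37776/94961 ≈ 0.39781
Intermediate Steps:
((-28588 + 211761) - 145397)/(-347215 + 442176) = (183173 - 145397)/94961 = 37776*(1/94961) = 37776/94961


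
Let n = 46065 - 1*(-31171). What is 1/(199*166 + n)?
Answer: 1/110270 ≈ 9.0687e-6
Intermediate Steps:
n = 77236 (n = 46065 + 31171 = 77236)
1/(199*166 + n) = 1/(199*166 + 77236) = 1/(33034 + 77236) = 1/110270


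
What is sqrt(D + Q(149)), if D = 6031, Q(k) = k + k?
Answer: sqrt(6329) ≈ 79.555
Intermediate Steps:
Q(k) = 2*k
sqrt(D + Q(149)) = sqrt(6031 + 2*149) = sqrt(6031 + 298) = sqrt(6329)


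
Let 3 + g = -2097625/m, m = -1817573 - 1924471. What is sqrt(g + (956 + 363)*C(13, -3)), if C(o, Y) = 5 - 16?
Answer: I*sqrt(50800534533650433)/1871022 ≈ 120.46*I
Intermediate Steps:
m = -3742044
C(o, Y) = -11
g = -9128507/3742044 (g = -3 - 2097625/(-3742044) = -3 - 2097625*(-1/3742044) = -3 + 2097625/3742044 = -9128507/3742044 ≈ -2.4394)
sqrt(g + (956 + 363)*C(13, -3)) = sqrt(-9128507/3742044 + (956 + 363)*(-11)) = sqrt(-9128507/3742044 + 1319*(-11)) = sqrt(-9128507/3742044 - 14509) = sqrt(-54302444903/3742044) = I*sqrt(50800534533650433)/1871022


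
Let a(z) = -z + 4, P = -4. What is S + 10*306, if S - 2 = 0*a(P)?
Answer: 3062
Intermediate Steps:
a(z) = 4 - z
S = 2 (S = 2 + 0*(4 - 1*(-4)) = 2 + 0*(4 + 4) = 2 + 0*8 = 2 + 0 = 2)
S + 10*306 = 2 + 10*306 = 2 + 3060 = 3062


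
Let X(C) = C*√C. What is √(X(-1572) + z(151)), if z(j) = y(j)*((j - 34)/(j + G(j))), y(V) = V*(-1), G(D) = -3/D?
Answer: √(-60818612166 - 1634090239776*I*√393)/22798 ≈ 176.37 - 176.7*I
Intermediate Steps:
X(C) = C^(3/2)
y(V) = -V
z(j) = -j*(-34 + j)/(j - 3/j) (z(j) = (-j)*((j - 34)/(j - 3/j)) = (-j)*((-34 + j)/(j - 3/j)) = -j*(-34 + j)/(j - 3/j))
√(X(-1572) + z(151)) = √((-1572)^(3/2) + 151²*(34 - 1*151)/(-3 + 151²)) = √(-3144*I*√393 + 22801*(34 - 151)/(-3 + 22801)) = √(-3144*I*√393 + 22801*(-117)/22798) = √(-3144*I*√393 + 22801*(1/22798)*(-117)) = √(-3144*I*√393 - 2667717/22798) = √(-2667717/22798 - 3144*I*√393)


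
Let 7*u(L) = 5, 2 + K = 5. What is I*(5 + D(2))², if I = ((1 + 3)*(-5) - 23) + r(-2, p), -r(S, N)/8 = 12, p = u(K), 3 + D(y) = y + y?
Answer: -5004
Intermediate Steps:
K = 3 (K = -2 + 5 = 3)
u(L) = 5/7 (u(L) = (⅐)*5 = 5/7)
D(y) = -3 + 2*y (D(y) = -3 + (y + y) = -3 + 2*y)
p = 5/7 ≈ 0.71429
r(S, N) = -96 (r(S, N) = -8*12 = -96)
I = -139 (I = ((1 + 3)*(-5) - 23) - 96 = (4*(-5) - 23) - 96 = (-20 - 23) - 96 = -43 - 96 = -139)
I*(5 + D(2))² = -139*(5 + (-3 + 2*2))² = -139*(5 + (-3 + 4))² = -139*(5 + 1)² = -139*6² = -139*36 = -5004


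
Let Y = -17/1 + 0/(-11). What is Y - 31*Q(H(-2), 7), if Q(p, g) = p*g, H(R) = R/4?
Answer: 183/2 ≈ 91.500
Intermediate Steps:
H(R) = R/4 (H(R) = R*(¼) = R/4)
Q(p, g) = g*p
Y = -17 (Y = -17*1 + 0*(-1/11) = -17 + 0 = -17)
Y - 31*Q(H(-2), 7) = -17 - 217*(¼)*(-2) = -17 - 217*(-1)/2 = -17 - 31*(-7/2) = -17 + 217/2 = 183/2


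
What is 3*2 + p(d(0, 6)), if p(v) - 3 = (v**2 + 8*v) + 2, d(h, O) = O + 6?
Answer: 251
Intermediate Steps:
d(h, O) = 6 + O
p(v) = 5 + v**2 + 8*v (p(v) = 3 + ((v**2 + 8*v) + 2) = 3 + (2 + v**2 + 8*v) = 5 + v**2 + 8*v)
3*2 + p(d(0, 6)) = 3*2 + (5 + (6 + 6)**2 + 8*(6 + 6)) = 6 + (5 + 12**2 + 8*12) = 6 + (5 + 144 + 96) = 6 + 245 = 251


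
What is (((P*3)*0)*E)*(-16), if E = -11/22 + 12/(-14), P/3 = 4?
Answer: 0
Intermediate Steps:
P = 12 (P = 3*4 = 12)
E = -19/14 (E = -11*1/22 + 12*(-1/14) = -1/2 - 6/7 = -19/14 ≈ -1.3571)
(((P*3)*0)*E)*(-16) = (((12*3)*0)*(-19/14))*(-16) = ((36*0)*(-19/14))*(-16) = (0*(-19/14))*(-16) = 0*(-16) = 0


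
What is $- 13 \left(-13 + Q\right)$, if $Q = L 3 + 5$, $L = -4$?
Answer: $260$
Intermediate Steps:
$Q = -7$ ($Q = \left(-4\right) 3 + 5 = -12 + 5 = -7$)
$- 13 \left(-13 + Q\right) = - 13 \left(-13 - 7\right) = \left(-13\right) \left(-20\right) = 260$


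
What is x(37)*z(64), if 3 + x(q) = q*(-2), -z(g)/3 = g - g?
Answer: 0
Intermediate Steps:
z(g) = 0 (z(g) = -3*(g - g) = -3*0 = 0)
x(q) = -3 - 2*q (x(q) = -3 + q*(-2) = -3 - 2*q)
x(37)*z(64) = (-3 - 2*37)*0 = (-3 - 74)*0 = -77*0 = 0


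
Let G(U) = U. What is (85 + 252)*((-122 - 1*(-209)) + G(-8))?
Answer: 26623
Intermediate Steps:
(85 + 252)*((-122 - 1*(-209)) + G(-8)) = (85 + 252)*((-122 - 1*(-209)) - 8) = 337*((-122 + 209) - 8) = 337*(87 - 8) = 337*79 = 26623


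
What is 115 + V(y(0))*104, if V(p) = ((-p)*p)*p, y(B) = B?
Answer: 115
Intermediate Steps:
V(p) = -p**3 (V(p) = (-p**2)*p = -p**3)
115 + V(y(0))*104 = 115 - 1*0**3*104 = 115 - 1*0*104 = 115 + 0*104 = 115 + 0 = 115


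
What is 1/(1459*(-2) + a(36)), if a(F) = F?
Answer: -1/2882 ≈ -0.00034698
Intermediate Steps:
1/(1459*(-2) + a(36)) = 1/(1459*(-2) + 36) = 1/(-2918 + 36) = 1/(-2882) = -1/2882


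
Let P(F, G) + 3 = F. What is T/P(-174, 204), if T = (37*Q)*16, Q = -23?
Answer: 13616/177 ≈ 76.927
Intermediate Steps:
P(F, G) = -3 + F
T = -13616 (T = (37*(-23))*16 = -851*16 = -13616)
T/P(-174, 204) = -13616/(-3 - 174) = -13616/(-177) = -13616*(-1/177) = 13616/177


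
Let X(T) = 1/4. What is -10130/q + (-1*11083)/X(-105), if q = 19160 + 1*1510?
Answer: -91635257/2067 ≈ -44333.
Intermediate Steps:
q = 20670 (q = 19160 + 1510 = 20670)
X(T) = ¼
-10130/q + (-1*11083)/X(-105) = -10130/20670 + (-1*11083)/(¼) = -10130*1/20670 - 11083*4 = -1013/2067 - 44332 = -91635257/2067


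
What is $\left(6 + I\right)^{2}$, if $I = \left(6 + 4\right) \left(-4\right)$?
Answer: $1156$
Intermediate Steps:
$I = -40$ ($I = 10 \left(-4\right) = -40$)
$\left(6 + I\right)^{2} = \left(6 - 40\right)^{2} = \left(-34\right)^{2} = 1156$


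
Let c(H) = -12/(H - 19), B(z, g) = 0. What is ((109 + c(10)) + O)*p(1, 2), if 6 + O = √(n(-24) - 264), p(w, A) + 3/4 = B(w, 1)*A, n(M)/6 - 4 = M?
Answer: -313/4 - 6*I*√6 ≈ -78.25 - 14.697*I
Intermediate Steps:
n(M) = 24 + 6*M
c(H) = -12/(-19 + H)
p(w, A) = -¾ (p(w, A) = -¾ + 0*A = -¾ + 0 = -¾)
O = -6 + 8*I*√6 (O = -6 + √((24 + 6*(-24)) - 264) = -6 + √((24 - 144) - 264) = -6 + √(-120 - 264) = -6 + √(-384) = -6 + 8*I*√6 ≈ -6.0 + 19.596*I)
((109 + c(10)) + O)*p(1, 2) = ((109 - 12/(-19 + 10)) + (-6 + 8*I*√6))*(-¾) = ((109 - 12/(-9)) + (-6 + 8*I*√6))*(-¾) = ((109 - 12*(-⅑)) + (-6 + 8*I*√6))*(-¾) = ((109 + 4/3) + (-6 + 8*I*√6))*(-¾) = (331/3 + (-6 + 8*I*√6))*(-¾) = (313/3 + 8*I*√6)*(-¾) = -313/4 - 6*I*√6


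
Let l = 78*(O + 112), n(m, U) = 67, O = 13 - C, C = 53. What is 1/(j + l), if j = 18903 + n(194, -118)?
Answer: 1/24586 ≈ 4.0674e-5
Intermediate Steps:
O = -40 (O = 13 - 1*53 = 13 - 53 = -40)
j = 18970 (j = 18903 + 67 = 18970)
l = 5616 (l = 78*(-40 + 112) = 78*72 = 5616)
1/(j + l) = 1/(18970 + 5616) = 1/24586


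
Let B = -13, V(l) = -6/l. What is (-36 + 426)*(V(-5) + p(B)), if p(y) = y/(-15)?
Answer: 806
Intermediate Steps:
p(y) = -y/15 (p(y) = y*(-1/15) = -y/15)
(-36 + 426)*(V(-5) + p(B)) = (-36 + 426)*(-6/(-5) - 1/15*(-13)) = 390*(-6*(-1/5) + 13/15) = 390*(6/5 + 13/15) = 390*(31/15) = 806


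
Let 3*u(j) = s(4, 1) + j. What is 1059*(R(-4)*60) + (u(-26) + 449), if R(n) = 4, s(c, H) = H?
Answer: 763802/3 ≈ 2.5460e+5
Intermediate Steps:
u(j) = ⅓ + j/3 (u(j) = (1 + j)/3 = ⅓ + j/3)
1059*(R(-4)*60) + (u(-26) + 449) = 1059*(4*60) + ((⅓ + (⅓)*(-26)) + 449) = 1059*240 + ((⅓ - 26/3) + 449) = 254160 + (-25/3 + 449) = 254160 + 1322/3 = 763802/3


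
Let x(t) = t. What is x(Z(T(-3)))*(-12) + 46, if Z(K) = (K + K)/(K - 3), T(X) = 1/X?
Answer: 218/5 ≈ 43.600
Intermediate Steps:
T(X) = 1/X
Z(K) = 2*K/(-3 + K) (Z(K) = (2*K)/(-3 + K) = 2*K/(-3 + K))
x(Z(T(-3)))*(-12) + 46 = (2/(-3*(-3 + 1/(-3))))*(-12) + 46 = (2*(-⅓)/(-3 - ⅓))*(-12) + 46 = (2*(-⅓)/(-10/3))*(-12) + 46 = (2*(-⅓)*(-3/10))*(-12) + 46 = (⅕)*(-12) + 46 = -12/5 + 46 = 218/5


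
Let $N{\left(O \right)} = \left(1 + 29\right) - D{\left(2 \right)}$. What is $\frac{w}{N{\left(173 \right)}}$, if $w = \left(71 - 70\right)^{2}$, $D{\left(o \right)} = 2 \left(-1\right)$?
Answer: $\frac{1}{32} \approx 0.03125$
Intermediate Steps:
$D{\left(o \right)} = -2$
$w = 1$ ($w = 1^{2} = 1$)
$N{\left(O \right)} = 32$ ($N{\left(O \right)} = \left(1 + 29\right) - -2 = 30 + 2 = 32$)
$\frac{w}{N{\left(173 \right)}} = 1 \cdot \frac{1}{32} = \frac{1}{32}$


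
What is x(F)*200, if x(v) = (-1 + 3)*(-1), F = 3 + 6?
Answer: -400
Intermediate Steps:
F = 9
x(v) = -2 (x(v) = 2*(-1) = -2)
x(F)*200 = -2*200 = -400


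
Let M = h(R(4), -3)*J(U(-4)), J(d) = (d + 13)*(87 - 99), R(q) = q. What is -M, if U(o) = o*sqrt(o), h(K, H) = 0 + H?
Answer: -468 + 288*I ≈ -468.0 + 288.0*I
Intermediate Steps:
h(K, H) = H
U(o) = o**(3/2)
J(d) = -156 - 12*d (J(d) = (13 + d)*(-12) = -156 - 12*d)
M = 468 - 288*I (M = -3*(-156 - (-96)*I) = -3*(-156 + 96*I) = 468 - 288*I ≈ 468.0 - 288.0*I)
-M = -(468 - 288*I) = -468 + 288*I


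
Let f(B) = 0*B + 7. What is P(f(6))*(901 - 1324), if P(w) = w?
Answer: -2961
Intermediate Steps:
f(B) = 7 (f(B) = 0 + 7 = 7)
P(f(6))*(901 - 1324) = 7*(901 - 1324) = 7*(-423) = -2961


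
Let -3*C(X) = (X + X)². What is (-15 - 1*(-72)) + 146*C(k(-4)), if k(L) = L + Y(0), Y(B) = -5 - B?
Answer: -15711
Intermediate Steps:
k(L) = -5 + L (k(L) = L + (-5 - 1*0) = L + (-5 + 0) = L - 5 = -5 + L)
C(X) = -4*X²/3 (C(X) = -(X + X)²/3 = -4*X²/3)
(-15 - 1*(-72)) + 146*C(k(-4)) = (-15 - 1*(-72)) + 146*(-4*(-5 - 4)²/3) = (-15 + 72) + 146*(-4/3*(-9)²) = 57 + 146*(-4/3*81) = 57 + 146*(-108) = 57 - 15768 = -15711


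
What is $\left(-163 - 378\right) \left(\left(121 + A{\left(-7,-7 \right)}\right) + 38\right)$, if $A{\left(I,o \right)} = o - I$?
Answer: $-86019$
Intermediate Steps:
$\left(-163 - 378\right) \left(\left(121 + A{\left(-7,-7 \right)}\right) + 38\right) = \left(-163 - 378\right) \left(\left(121 - 0\right) + 38\right) = - 541 \left(\left(121 + \left(-7 + 7\right)\right) + 38\right) = - 541 \left(\left(121 + 0\right) + 38\right) = - 541 \left(121 + 38\right) = \left(-541\right) 159 = -86019$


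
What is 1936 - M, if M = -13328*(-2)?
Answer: -24720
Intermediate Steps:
M = 26656
1936 - M = 1936 - 1*26656 = 1936 - 26656 = -24720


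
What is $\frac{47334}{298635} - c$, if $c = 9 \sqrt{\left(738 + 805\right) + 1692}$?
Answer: $\frac{15778}{99545} - 9 \sqrt{3235} \approx -511.73$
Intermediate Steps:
$c = 9 \sqrt{3235}$ ($c = 9 \sqrt{1543 + 1692} = 9 \sqrt{3235} \approx 511.89$)
$\frac{47334}{298635} - c = \frac{47334}{298635} - 9 \sqrt{3235} = 47334 \cdot \frac{1}{298635} - 9 \sqrt{3235} = \frac{15778}{99545} - 9 \sqrt{3235}$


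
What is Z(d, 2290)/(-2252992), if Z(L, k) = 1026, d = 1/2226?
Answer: -513/1126496 ≈ -0.00045539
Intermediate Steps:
d = 1/2226 ≈ 0.00044924
Z(d, 2290)/(-2252992) = 1026/(-2252992) = 1026*(-1/2252992) = -513/1126496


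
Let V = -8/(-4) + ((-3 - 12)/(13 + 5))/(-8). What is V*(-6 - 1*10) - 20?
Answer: -161/3 ≈ -53.667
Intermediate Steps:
V = 101/48 (V = -8*(-¼) - 15/18*(-⅛) = 2 - 15*1/18*(-⅛) = 2 - ⅚*(-⅛) = 2 + 5/48 = 101/48 ≈ 2.1042)
V*(-6 - 1*10) - 20 = 101*(-6 - 1*10)/48 - 20 = 101*(-6 - 10)/48 - 20 = (101/48)*(-16) - 20 = -101/3 - 20 = -161/3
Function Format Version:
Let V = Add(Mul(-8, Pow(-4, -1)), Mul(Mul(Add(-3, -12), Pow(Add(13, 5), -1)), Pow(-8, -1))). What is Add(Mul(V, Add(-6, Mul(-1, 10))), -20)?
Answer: Rational(-161, 3) ≈ -53.667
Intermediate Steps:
V = Rational(101, 48) (V = Add(Mul(-8, Rational(-1, 4)), Mul(Mul(-15, Pow(18, -1)), Rational(-1, 8))) = Add(2, Mul(Mul(-15, Rational(1, 18)), Rational(-1, 8))) = Add(2, Mul(Rational(-5, 6), Rational(-1, 8))) = Add(2, Rational(5, 48)) = Rational(101, 48) ≈ 2.1042)
Add(Mul(V, Add(-6, Mul(-1, 10))), -20) = Add(Mul(Rational(101, 48), Add(-6, Mul(-1, 10))), -20) = Add(Mul(Rational(101, 48), Add(-6, -10)), -20) = Add(Mul(Rational(101, 48), -16), -20) = Add(Rational(-101, 3), -20) = Rational(-161, 3)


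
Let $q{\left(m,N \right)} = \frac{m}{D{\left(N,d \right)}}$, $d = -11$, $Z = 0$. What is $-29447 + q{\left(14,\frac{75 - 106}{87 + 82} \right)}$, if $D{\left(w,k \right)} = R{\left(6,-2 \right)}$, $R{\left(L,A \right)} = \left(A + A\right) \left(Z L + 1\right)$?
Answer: $- \frac{58901}{2} \approx -29451.0$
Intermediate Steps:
$R{\left(L,A \right)} = 2 A$ ($R{\left(L,A \right)} = \left(A + A\right) \left(0 L + 1\right) = 2 A \left(0 + 1\right) = 2 A 1 = 2 A$)
$D{\left(w,k \right)} = -4$ ($D{\left(w,k \right)} = 2 \left(-2\right) = -4$)
$q{\left(m,N \right)} = - \frac{m}{4}$ ($q{\left(m,N \right)} = \frac{m}{-4} = m \left(- \frac{1}{4}\right) = - \frac{m}{4}$)
$-29447 + q{\left(14,\frac{75 - 106}{87 + 82} \right)} = -29447 - \frac{7}{2} = - \frac{58901}{2}$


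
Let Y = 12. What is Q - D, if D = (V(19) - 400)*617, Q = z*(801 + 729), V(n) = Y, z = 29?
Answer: 283766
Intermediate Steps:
V(n) = 12
Q = 44370 (Q = 29*(801 + 729) = 29*1530 = 44370)
D = -239396 (D = (12 - 400)*617 = -388*617 = -239396)
Q - D = 44370 - 1*(-239396) = 44370 + 239396 = 283766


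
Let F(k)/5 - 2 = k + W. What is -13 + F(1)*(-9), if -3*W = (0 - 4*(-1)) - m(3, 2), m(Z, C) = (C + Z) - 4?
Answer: -103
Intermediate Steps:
m(Z, C) = -4 + C + Z
W = -1 (W = -((0 - 4*(-1)) - (-4 + 2 + 3))/3 = -((0 + 4) - 1*1)/3 = -(4 - 1)/3 = -⅓*3 = -1)
F(k) = 5 + 5*k (F(k) = 10 + 5*(k - 1) = 10 + 5*(-1 + k) = 10 + (-5 + 5*k) = 5 + 5*k)
-13 + F(1)*(-9) = -13 + (5 + 5*1)*(-9) = -13 + (5 + 5)*(-9) = -13 + 10*(-9) = -13 - 90 = -103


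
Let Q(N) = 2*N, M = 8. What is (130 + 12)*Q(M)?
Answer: 2272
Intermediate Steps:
(130 + 12)*Q(M) = (130 + 12)*(2*8) = 142*16 = 2272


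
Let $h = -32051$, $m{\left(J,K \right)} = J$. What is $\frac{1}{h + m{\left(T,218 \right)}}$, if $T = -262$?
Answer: $- \frac{1}{32313} \approx -3.0947 \cdot 10^{-5}$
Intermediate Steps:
$\frac{1}{h + m{\left(T,218 \right)}} = \frac{1}{-32051 - 262} = \frac{1}{-32313} = - \frac{1}{32313}$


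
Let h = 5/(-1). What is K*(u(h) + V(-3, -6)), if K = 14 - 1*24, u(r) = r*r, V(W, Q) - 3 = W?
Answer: -250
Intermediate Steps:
h = -5 (h = 5*(-1) = -5)
V(W, Q) = 3 + W
u(r) = r²
K = -10 (K = 14 - 24 = -10)
K*(u(h) + V(-3, -6)) = -10*((-5)² + (3 - 3)) = -10*(25 + 0) = -10*25 = -250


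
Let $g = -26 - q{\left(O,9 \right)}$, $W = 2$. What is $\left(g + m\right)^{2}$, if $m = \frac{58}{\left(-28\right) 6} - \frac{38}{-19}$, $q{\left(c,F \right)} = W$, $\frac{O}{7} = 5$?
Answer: $\frac{4897369}{7056} \approx 694.07$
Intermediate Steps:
$O = 35$ ($O = 7 \cdot 5 = 35$)
$q{\left(c,F \right)} = 2$
$m = \frac{139}{84}$ ($m = \frac{58}{-168} - -2 = 58 \left(- \frac{1}{168}\right) + 2 = - \frac{29}{84} + 2 = \frac{139}{84} \approx 1.6548$)
$g = -28$ ($g = -26 - 2 = -28$)
$\left(g + m\right)^{2} = \left(-28 + \frac{139}{84}\right)^{2} = \left(- \frac{2213}{84}\right)^{2} = \frac{4897369}{7056}$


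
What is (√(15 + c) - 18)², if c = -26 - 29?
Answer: 284 - 72*I*√10 ≈ 284.0 - 227.68*I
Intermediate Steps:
c = -55
(√(15 + c) - 18)² = (√(15 - 55) - 18)² = (√(-40) - 18)² = (2*I*√10 - 18)² = (-18 + 2*I*√10)²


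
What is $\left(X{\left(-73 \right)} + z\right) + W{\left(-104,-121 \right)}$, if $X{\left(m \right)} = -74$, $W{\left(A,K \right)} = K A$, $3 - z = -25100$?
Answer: $37613$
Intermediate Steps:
$z = 25103$ ($z = 3 - -25100 = 3 + 25100 = 25103$)
$W{\left(A,K \right)} = A K$
$\left(X{\left(-73 \right)} + z\right) + W{\left(-104,-121 \right)} = \left(-74 + 25103\right) - -12584 = 25029 + 12584 = 37613$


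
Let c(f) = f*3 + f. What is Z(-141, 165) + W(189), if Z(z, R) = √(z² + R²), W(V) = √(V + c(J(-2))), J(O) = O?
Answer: √181 + 3*√5234 ≈ 230.49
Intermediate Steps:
c(f) = 4*f (c(f) = 3*f + f = 4*f)
W(V) = √(-8 + V) (W(V) = √(V + 4*(-2)) = √(V - 8) = √(-8 + V))
Z(z, R) = √(R² + z²)
Z(-141, 165) + W(189) = √(165² + (-141)²) + √(-8 + 189) = √(27225 + 19881) + √181 = √47106 + √181 = 3*√5234 + √181 = √181 + 3*√5234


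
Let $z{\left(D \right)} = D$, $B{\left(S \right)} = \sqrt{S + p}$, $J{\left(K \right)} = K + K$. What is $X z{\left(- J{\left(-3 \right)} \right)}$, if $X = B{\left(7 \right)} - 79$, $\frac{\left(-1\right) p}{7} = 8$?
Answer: $-474 + 42 i \approx -474.0 + 42.0 i$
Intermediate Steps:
$p = -56$ ($p = \left(-7\right) 8 = -56$)
$J{\left(K \right)} = 2 K$
$B{\left(S \right)} = \sqrt{-56 + S}$ ($B{\left(S \right)} = \sqrt{S - 56} = \sqrt{-56 + S}$)
$X = -79 + 7 i$ ($X = \sqrt{-56 + 7} - 79 = \sqrt{-49} - 79 = 7 i - 79 = -79 + 7 i \approx -79.0 + 7.0 i$)
$X z{\left(- J{\left(-3 \right)} \right)} = \left(-79 + 7 i\right) \left(- 2 \left(-3\right)\right) = \left(-79 + 7 i\right) \left(\left(-1\right) \left(-6\right)\right) = \left(-79 + 7 i\right) 6 = -474 + 42 i$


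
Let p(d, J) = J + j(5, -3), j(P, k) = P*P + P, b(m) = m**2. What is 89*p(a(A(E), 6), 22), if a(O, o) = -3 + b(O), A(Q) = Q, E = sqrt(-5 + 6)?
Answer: 4628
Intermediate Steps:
E = 1 (E = sqrt(1) = 1)
j(P, k) = P + P**2 (j(P, k) = P**2 + P = P + P**2)
a(O, o) = -3 + O**2
p(d, J) = 30 + J (p(d, J) = J + 5*(1 + 5) = J + 5*6 = J + 30 = 30 + J)
89*p(a(A(E), 6), 22) = 89*(30 + 22) = 89*52 = 4628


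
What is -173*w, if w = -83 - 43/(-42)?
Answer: 595639/42 ≈ 14182.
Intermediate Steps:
w = -3443/42 (w = -83 - 43*(-1)/42 = -83 - 1*(-43/42) = -83 + 43/42 = -3443/42 ≈ -81.976)
-173*w = -173*(-3443/42) = 595639/42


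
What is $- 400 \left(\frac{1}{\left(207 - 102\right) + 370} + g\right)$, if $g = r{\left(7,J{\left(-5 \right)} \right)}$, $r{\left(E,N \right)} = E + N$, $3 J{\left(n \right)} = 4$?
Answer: $- \frac{190048}{57} \approx -3334.2$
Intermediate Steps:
$J{\left(n \right)} = \frac{4}{3}$ ($J{\left(n \right)} = \frac{1}{3} \cdot 4 = \frac{4}{3}$)
$g = \frac{25}{3}$ ($g = 7 + \frac{4}{3} = \frac{25}{3} \approx 8.3333$)
$- 400 \left(\frac{1}{\left(207 - 102\right) + 370} + g\right) = - 400 \left(\frac{1}{\left(207 - 102\right) + 370} + \frac{25}{3}\right) = - 400 \left(\frac{1}{105 + 370} + \frac{25}{3}\right) = - 400 \left(\frac{1}{475} + \frac{25}{3}\right) = \left(-400\right) \frac{11878}{1425} = - \frac{190048}{57}$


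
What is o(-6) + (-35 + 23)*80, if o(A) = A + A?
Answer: -972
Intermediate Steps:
o(A) = 2*A
o(-6) + (-35 + 23)*80 = 2*(-6) + (-35 + 23)*80 = -12 - 12*80 = -12 - 960 = -972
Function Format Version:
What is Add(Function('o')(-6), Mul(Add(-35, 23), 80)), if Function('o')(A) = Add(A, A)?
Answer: -972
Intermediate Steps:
Function('o')(A) = Mul(2, A)
Add(Function('o')(-6), Mul(Add(-35, 23), 80)) = Add(Mul(2, -6), Mul(Add(-35, 23), 80)) = Add(-12, Mul(-12, 80)) = Add(-12, -960) = -972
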